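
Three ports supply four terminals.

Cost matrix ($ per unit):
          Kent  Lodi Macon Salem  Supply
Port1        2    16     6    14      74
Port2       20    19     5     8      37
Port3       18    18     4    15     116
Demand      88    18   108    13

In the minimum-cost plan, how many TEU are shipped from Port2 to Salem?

13

Optimal shipments:
  Port1→Kent: 74 TEU
  Port2→Lodi: 18 TEU
  Port2→Macon: 6 TEU
  Port2→Salem: 13 TEU
  Port3→Kent: 14 TEU
  Port3→Macon: 102 TEU
Total cost = $1284.
So Port2→Salem carries 13 TEU.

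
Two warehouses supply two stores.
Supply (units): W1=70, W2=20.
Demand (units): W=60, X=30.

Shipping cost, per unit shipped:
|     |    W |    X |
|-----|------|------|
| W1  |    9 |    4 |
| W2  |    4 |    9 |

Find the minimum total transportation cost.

560

A cheapest plan:
  W1→W: 40 × 9 = 360
  W1→X: 30 × 4 = 120
  W2→W: 20 × 4 = 80
Total = 360 + 120 + 80 = 560.
(Supply check: W1 ships 70; W2 ships 20.)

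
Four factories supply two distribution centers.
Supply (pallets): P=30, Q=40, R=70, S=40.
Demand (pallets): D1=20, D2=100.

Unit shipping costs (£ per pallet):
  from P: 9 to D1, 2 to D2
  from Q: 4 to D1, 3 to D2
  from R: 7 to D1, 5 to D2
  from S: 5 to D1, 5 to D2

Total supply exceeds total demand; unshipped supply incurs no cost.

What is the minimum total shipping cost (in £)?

430

An optimal shipping plan:
  P–D2: 30 × £2 = £60
  Q–D2: 40 × £3 = £120
  R–D2: 30 × £5 = £150
  S–D1: 20 × £5 = £100
Total = 60 + 120 + 150 + 100 = £430.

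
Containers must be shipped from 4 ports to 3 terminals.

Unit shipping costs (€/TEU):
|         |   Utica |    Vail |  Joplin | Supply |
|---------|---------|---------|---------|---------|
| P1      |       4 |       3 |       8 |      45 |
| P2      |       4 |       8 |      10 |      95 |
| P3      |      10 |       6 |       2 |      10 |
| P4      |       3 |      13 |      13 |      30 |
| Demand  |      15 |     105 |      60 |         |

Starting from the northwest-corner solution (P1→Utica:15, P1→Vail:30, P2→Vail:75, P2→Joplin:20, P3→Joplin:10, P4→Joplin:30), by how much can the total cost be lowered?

135

Current plan cost = 15·4 + 30·3 + 75·8 + 20·10 + 10·2 + 30·13 = €1360.
Optimal plan:
  P1 to Vail: 45 × €3 = €135
  P2 to Vail: 60 × €8 = €480
  P2 to Joplin: 35 × €10 = €350
  P3 to Joplin: 10 × €2 = €20
  P4 to Utica: 15 × €3 = €45
  P4 to Joplin: 15 × €13 = €195
Optimal cost = €1225.
Saving = 1360 − 1225 = €135.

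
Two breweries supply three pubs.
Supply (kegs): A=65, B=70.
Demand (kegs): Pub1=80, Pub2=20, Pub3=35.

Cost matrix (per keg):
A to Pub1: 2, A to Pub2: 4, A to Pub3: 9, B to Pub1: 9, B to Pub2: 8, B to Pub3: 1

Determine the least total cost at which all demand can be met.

A cheapest plan:
  A->Pub1: 65 kegs
  B->Pub1: 15 kegs
  B->Pub2: 20 kegs
  B->Pub3: 35 kegs
Total cost = 460.
(Supply check: A ships 65; B ships 70.)

460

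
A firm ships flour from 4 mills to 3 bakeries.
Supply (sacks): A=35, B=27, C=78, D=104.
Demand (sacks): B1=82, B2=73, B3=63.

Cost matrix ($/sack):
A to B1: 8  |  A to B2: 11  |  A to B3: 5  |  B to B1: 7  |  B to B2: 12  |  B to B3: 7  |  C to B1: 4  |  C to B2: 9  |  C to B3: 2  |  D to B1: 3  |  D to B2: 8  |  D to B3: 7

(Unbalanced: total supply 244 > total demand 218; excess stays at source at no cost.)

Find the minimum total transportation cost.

1080

A cheapest plan:
  A->B2: 35 × $11 = $385
  B->B1: 1 × $7 = $7
  C->B1: 15 × $4 = $60
  C->B3: 63 × $2 = $126
  D->B1: 66 × $3 = $198
  D->B2: 38 × $8 = $304
Total = 385 + 7 + 60 + 126 + 198 + 304 = $1080.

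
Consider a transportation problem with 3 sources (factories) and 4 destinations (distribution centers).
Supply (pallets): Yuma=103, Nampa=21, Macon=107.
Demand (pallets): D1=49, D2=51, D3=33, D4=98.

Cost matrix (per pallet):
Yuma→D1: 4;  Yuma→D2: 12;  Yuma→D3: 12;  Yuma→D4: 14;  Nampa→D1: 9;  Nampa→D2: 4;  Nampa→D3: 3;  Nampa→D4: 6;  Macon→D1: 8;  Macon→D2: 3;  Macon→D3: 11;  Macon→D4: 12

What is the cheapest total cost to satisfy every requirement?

An optimal shipping plan:
  Yuma–D1: 49 × 4 = 196
  Yuma–D3: 12 × 12 = 144
  Yuma–D4: 42 × 14 = 588
  Nampa–D3: 21 × 3 = 63
  Macon–D2: 51 × 3 = 153
  Macon–D4: 56 × 12 = 672
Total = 196 + 144 + 588 + 63 + 153 + 672 = 1816.

1816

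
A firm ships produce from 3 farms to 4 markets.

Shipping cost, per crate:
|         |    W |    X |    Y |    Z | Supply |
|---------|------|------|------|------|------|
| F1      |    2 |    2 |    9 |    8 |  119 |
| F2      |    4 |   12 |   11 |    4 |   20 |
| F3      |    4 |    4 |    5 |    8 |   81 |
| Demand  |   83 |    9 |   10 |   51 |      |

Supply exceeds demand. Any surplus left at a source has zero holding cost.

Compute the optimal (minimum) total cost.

One minimum-cost allocation:
  F1->W: 83 × 2 = 166
  F1->X: 9 × 2 = 18
  F2->Z: 20 × 4 = 80
  F3->Y: 10 × 5 = 50
  F3->Z: 31 × 8 = 248
Total = 166 + 18 + 80 + 50 + 248 = 562.

562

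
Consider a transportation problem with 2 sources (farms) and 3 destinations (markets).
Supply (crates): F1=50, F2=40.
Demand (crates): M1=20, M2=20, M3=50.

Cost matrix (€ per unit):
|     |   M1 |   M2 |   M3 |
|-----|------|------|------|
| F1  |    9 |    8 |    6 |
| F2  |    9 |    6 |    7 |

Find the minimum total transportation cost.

An optimal shipping plan:
  F1→M3: 50 × €6 = €300
  F2→M1: 20 × €9 = €180
  F2→M2: 20 × €6 = €120
Total = 300 + 180 + 120 = €600.

600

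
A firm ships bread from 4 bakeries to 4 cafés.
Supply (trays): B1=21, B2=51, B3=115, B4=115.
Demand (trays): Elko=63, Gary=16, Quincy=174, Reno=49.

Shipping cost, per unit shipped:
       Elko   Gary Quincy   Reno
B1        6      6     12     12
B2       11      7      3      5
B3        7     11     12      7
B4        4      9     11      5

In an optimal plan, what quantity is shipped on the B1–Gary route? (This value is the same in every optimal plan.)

The minimum-cost plan:
  B1→Gary: 16 × 6 = 96
  B1→Quincy: 5 × 12 = 60
  B2→Quincy: 51 × 3 = 153
  B3→Quincy: 115 × 12 = 1380
  B4→Elko: 63 × 4 = 252
  B4→Quincy: 3 × 11 = 33
  B4→Reno: 49 × 5 = 245
Total cost = 2219.
So B1→Gary carries 16 trays.

16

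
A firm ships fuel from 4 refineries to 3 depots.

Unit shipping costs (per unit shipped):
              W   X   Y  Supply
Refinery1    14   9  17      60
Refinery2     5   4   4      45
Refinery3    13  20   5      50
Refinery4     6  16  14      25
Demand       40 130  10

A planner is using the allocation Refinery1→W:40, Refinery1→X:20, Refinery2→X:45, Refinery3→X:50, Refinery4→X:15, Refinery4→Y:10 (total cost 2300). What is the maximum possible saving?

685

Current plan cost = 40·14 + 20·9 + 45·4 + 50·20 + 15·16 + 10·14 = 2300.
Optimal plan:
  Refinery1 to X: 60 kL
  Refinery2 to X: 45 kL
  Refinery3 to W: 15 kL
  Refinery3 to X: 25 kL
  Refinery3 to Y: 10 kL
  Refinery4 to W: 25 kL
Optimal cost = 1615.
Saving = 2300 − 1615 = 685.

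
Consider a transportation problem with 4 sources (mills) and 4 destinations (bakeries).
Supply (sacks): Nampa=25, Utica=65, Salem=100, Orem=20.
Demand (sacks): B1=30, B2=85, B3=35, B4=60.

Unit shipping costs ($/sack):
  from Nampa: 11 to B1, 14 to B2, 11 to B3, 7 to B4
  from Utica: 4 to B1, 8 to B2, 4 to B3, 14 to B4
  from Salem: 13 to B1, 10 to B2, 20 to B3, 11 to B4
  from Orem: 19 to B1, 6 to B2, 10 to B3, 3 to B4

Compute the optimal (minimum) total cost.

A cheapest plan:
  Nampa→B4: 25 sacks
  Utica→B1: 30 sacks
  Utica→B3: 35 sacks
  Salem→B2: 85 sacks
  Salem→B4: 15 sacks
  Orem→B4: 20 sacks
Total cost = $1510.
(Supply check: Nampa ships 25; Utica ships 65; Salem ships 100; Orem ships 20.)

1510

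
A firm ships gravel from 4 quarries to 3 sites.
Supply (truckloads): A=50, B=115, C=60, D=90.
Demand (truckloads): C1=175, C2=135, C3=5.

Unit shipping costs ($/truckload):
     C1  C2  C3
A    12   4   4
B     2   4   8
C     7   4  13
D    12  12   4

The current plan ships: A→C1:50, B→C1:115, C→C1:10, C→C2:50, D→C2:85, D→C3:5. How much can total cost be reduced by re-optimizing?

Current plan cost = 50·12 + 115·2 + 10·7 + 50·4 + 85·12 + 5·4 = $2140.
Optimal plan:
  A–C2: 50 truckloads
  B–C1: 115 truckloads
  C–C2: 60 truckloads
  D–C1: 60 truckloads
  D–C2: 25 truckloads
  D–C3: 5 truckloads
Optimal cost = $1710.
Saving = 2140 − 1710 = $430.

430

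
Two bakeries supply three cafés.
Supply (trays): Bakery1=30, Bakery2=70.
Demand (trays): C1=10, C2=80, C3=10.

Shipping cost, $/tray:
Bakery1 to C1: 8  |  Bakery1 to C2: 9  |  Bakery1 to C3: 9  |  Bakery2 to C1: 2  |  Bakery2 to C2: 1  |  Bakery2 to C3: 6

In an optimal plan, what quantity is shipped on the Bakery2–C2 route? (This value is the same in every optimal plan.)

70

The minimum-cost plan:
  Bakery1->C1: 10 × $8 = $80
  Bakery1->C2: 10 × $9 = $90
  Bakery1->C3: 10 × $9 = $90
  Bakery2->C2: 70 × $1 = $70
Total cost = $330.
So Bakery2→C2 carries 70 trays.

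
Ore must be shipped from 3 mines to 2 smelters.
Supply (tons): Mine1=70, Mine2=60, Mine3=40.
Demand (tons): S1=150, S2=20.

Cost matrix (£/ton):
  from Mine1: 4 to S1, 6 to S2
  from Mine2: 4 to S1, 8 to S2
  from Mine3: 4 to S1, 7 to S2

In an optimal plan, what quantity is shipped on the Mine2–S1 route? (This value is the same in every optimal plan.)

60

Optimal shipments:
  Mine1 to S1: 50 × £4 = £200
  Mine1 to S2: 20 × £6 = £120
  Mine2 to S1: 60 × £4 = £240
  Mine3 to S1: 40 × £4 = £160
Total cost = £720.
So Mine2→S1 carries 60 tons.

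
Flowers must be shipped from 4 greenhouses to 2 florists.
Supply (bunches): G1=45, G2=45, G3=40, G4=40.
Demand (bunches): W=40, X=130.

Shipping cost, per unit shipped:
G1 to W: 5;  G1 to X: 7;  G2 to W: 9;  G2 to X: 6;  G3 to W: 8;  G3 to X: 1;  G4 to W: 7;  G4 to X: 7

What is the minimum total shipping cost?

An optimal shipping plan:
  G1→W: 40 × 5 = 200
  G1→X: 5 × 7 = 35
  G2→X: 45 × 6 = 270
  G3→X: 40 × 1 = 40
  G4→X: 40 × 7 = 280
Total = 200 + 35 + 270 + 40 + 280 = 825.

825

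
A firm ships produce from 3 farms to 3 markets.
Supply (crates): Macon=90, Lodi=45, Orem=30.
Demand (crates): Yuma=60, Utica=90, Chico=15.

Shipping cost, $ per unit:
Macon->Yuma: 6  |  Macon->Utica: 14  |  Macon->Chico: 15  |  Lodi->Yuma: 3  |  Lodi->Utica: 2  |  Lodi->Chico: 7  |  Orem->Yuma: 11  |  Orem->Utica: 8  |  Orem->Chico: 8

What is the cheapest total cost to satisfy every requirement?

1110

Optimal allocation:
  Macon->Yuma: 60 × $6 = $360
  Macon->Utica: 30 × $14 = $420
  Lodi->Utica: 45 × $2 = $90
  Orem->Utica: 15 × $8 = $120
  Orem->Chico: 15 × $8 = $120
Total = 360 + 420 + 90 + 120 + 120 = $1110.
(Supply check: Macon ships 90; Lodi ships 45; Orem ships 30.)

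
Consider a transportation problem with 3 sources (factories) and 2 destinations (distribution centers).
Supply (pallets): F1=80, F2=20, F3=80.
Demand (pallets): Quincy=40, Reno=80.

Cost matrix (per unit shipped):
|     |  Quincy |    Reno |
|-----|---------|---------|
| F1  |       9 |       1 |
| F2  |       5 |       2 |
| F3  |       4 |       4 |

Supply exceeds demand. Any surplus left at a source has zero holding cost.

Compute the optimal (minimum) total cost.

Optimal allocation:
  F1->Reno: 80 pallets
  F3->Quincy: 40 pallets
Total cost = 240.

240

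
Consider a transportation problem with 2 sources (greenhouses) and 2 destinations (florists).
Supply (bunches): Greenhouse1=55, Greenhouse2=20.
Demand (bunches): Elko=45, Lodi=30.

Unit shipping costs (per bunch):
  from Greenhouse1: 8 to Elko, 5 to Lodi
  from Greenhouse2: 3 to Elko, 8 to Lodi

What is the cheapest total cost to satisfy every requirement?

An optimal shipping plan:
  Greenhouse1 to Elko: 25 × 8 = 200
  Greenhouse1 to Lodi: 30 × 5 = 150
  Greenhouse2 to Elko: 20 × 3 = 60
Total = 200 + 150 + 60 = 410.
(Supply check: Greenhouse1 ships 55; Greenhouse2 ships 20.)

410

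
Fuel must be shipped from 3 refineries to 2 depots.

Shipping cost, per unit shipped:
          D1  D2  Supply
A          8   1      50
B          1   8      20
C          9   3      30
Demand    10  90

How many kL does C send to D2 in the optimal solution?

30

The minimum-cost plan:
  A–D2: 50 × 1 = 50
  B–D1: 10 × 1 = 10
  B–D2: 10 × 8 = 80
  C–D2: 30 × 3 = 90
Total cost = 230.
So C→D2 carries 30 kL.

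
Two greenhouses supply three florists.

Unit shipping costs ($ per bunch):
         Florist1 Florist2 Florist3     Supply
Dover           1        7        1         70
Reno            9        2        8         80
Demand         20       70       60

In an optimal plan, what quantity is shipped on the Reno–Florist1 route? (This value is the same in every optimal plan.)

Solving gives:
  Dover->Florist1: 20 × $1 = $20
  Dover->Florist3: 50 × $1 = $50
  Reno->Florist2: 70 × $2 = $140
  Reno->Florist3: 10 × $8 = $80
Total cost = $290.
The route Reno→Florist1 is not used.

0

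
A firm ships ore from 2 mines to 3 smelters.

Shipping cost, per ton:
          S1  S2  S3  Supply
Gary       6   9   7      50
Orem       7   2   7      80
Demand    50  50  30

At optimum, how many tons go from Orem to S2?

50

Solving gives:
  Gary->S1: 50 × 6 = 300
  Orem->S2: 50 × 2 = 100
  Orem->S3: 30 × 7 = 210
Total cost = 610.
So Orem→S2 carries 50 tons.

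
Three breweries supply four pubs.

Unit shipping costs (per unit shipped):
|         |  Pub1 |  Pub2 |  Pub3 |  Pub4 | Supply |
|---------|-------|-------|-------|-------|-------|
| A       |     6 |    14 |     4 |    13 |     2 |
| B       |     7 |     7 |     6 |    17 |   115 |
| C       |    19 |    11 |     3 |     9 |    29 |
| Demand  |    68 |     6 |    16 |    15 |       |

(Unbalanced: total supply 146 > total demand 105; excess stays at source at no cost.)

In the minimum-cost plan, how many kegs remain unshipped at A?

An optimal plan:
  A->Pub3: 2 × 4 = 8
  B->Pub1: 68 × 7 = 476
  B->Pub2: 6 × 7 = 42
  C->Pub3: 14 × 3 = 42
  C->Pub4: 15 × 9 = 135
Total cost = 703.
A ships 2 of its 2, leaving 0.

0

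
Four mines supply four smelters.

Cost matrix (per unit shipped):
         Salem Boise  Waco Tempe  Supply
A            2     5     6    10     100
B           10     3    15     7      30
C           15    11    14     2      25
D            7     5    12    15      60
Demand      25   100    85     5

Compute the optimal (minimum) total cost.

1150

Optimal allocation:
  A to Salem: 25 × 2 = 50
  A to Waco: 75 × 6 = 450
  B to Boise: 30 × 3 = 90
  C to Boise: 10 × 11 = 110
  C to Waco: 10 × 14 = 140
  C to Tempe: 5 × 2 = 10
  D to Boise: 60 × 5 = 300
Total = 50 + 450 + 90 + 110 + 140 + 10 + 300 = 1150.
(Supply check: A ships 100; B ships 30; C ships 25; D ships 60.)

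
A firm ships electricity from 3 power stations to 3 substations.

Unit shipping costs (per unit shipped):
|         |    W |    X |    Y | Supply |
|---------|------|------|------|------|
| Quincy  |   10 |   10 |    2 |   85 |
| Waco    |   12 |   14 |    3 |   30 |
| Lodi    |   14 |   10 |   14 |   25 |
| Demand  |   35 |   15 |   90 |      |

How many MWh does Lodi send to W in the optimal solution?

10

Solving gives:
  Quincy→W: 25 MWh
  Quincy→Y: 60 MWh
  Waco→Y: 30 MWh
  Lodi→W: 10 MWh
  Lodi→X: 15 MWh
Total cost = 750.
So Lodi→W carries 10 MWh.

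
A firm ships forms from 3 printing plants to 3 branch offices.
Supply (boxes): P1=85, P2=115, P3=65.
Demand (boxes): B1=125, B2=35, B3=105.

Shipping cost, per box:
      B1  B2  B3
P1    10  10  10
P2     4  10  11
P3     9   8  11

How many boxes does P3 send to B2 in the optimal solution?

35

Optimal shipments:
  P1→B3: 85 × 10 = 850
  P2→B1: 115 × 4 = 460
  P3→B1: 10 × 9 = 90
  P3→B2: 35 × 8 = 280
  P3→B3: 20 × 11 = 220
Total cost = 1900.
So P3→B2 carries 35 boxes.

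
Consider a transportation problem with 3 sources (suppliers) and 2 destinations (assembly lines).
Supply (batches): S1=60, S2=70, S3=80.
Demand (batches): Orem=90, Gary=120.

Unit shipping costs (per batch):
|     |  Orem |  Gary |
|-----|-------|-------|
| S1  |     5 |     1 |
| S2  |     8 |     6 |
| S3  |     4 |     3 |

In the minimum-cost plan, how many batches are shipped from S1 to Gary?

60

Optimal shipments:
  S1–Gary: 60 × 1 = 60
  S2–Orem: 10 × 8 = 80
  S2–Gary: 60 × 6 = 360
  S3–Orem: 80 × 4 = 320
Total cost = 820.
So S1→Gary carries 60 batches.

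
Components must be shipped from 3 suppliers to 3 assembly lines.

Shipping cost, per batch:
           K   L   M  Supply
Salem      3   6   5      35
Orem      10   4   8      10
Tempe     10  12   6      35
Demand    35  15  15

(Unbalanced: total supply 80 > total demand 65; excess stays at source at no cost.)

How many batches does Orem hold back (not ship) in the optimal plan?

0

Minimum-cost shipments:
  Salem->K: 35 × 3 = 105
  Orem->L: 10 × 4 = 40
  Tempe->L: 5 × 12 = 60
  Tempe->M: 15 × 6 = 90
Total cost = 295.
Orem ships 10 of its 10, leaving 0.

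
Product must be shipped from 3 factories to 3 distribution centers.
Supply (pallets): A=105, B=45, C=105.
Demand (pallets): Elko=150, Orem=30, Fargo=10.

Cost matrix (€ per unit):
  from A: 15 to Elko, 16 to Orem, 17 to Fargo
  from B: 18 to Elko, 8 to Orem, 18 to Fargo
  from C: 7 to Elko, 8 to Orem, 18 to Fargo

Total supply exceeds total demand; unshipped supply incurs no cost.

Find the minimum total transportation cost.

An optimal shipping plan:
  A–Elko: 45 × €15 = €675
  A–Fargo: 10 × €17 = €170
  B–Orem: 30 × €8 = €240
  C–Elko: 105 × €7 = €735
Total = 675 + 170 + 240 + 735 = €1820.
(Supply check: A ships 55; B ships 30; C ships 105.)

1820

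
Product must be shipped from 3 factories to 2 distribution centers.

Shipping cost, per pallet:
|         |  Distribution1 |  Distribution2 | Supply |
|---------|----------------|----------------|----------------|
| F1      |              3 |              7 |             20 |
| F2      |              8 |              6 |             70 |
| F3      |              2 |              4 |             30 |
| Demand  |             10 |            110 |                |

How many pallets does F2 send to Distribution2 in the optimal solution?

Optimal shipments:
  F1 to Distribution1: 10 × 3 = 30
  F1 to Distribution2: 10 × 7 = 70
  F2 to Distribution2: 70 × 6 = 420
  F3 to Distribution2: 30 × 4 = 120
Total cost = 640.
So F2→Distribution2 carries 70 pallets.

70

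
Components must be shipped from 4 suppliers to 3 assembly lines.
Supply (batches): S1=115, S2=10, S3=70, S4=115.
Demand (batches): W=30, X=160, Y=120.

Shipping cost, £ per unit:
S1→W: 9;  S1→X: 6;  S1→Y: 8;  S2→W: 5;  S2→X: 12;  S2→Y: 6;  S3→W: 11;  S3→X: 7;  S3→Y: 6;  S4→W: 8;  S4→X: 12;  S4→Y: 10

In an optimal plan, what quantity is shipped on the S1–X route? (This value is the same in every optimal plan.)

Optimal shipments:
  S1–X: 115 × £6 = £690
  S2–Y: 10 × £6 = £60
  S3–X: 45 × £7 = £315
  S3–Y: 25 × £6 = £150
  S4–W: 30 × £8 = £240
  S4–Y: 85 × £10 = £850
Total cost = £2305.
So S1→X carries 115 batches.

115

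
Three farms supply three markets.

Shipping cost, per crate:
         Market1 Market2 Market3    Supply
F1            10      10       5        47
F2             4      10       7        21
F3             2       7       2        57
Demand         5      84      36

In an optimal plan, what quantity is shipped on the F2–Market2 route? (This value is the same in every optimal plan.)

16

The minimum-cost plan:
  F1→Market2: 47 × 10 = 470
  F2→Market1: 5 × 4 = 20
  F2→Market2: 16 × 10 = 160
  F3→Market2: 21 × 7 = 147
  F3→Market3: 36 × 2 = 72
Total cost = 869.
So F2→Market2 carries 16 crates.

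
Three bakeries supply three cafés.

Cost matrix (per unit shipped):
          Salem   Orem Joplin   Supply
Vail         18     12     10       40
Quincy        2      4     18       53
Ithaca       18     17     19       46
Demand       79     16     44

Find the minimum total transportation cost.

A cheapest plan:
  Vail to Joplin: 40 × 10 = 400
  Quincy to Salem: 53 × 2 = 106
  Ithaca to Salem: 26 × 18 = 468
  Ithaca to Orem: 16 × 17 = 272
  Ithaca to Joplin: 4 × 19 = 76
Total = 400 + 106 + 468 + 272 + 76 = 1322.

1322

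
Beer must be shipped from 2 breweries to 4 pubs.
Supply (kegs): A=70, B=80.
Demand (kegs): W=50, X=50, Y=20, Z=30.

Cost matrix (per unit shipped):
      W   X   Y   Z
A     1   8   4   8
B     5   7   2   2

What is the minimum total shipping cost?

520

An optimal shipping plan:
  A–W: 50 kegs
  A–X: 20 kegs
  B–X: 30 kegs
  B–Y: 20 kegs
  B–Z: 30 kegs
Total cost = 520.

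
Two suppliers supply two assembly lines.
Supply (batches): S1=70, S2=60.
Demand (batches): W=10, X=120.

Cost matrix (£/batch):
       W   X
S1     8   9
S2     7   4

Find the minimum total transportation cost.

860

One minimum-cost allocation:
  S1 to W: 10 × £8 = £80
  S1 to X: 60 × £9 = £540
  S2 to X: 60 × £4 = £240
Total = 80 + 540 + 240 = £860.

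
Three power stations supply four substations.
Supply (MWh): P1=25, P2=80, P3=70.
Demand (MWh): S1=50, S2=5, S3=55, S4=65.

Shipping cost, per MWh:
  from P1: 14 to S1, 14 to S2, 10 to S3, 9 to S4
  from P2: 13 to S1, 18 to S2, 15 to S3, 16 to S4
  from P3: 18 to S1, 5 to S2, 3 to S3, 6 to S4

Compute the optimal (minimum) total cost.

Optimal allocation:
  P1–S4: 25 × 9 = 225
  P2–S1: 50 × 13 = 650
  P2–S4: 30 × 16 = 480
  P3–S2: 5 × 5 = 25
  P3–S3: 55 × 3 = 165
  P3–S4: 10 × 6 = 60
Total = 225 + 650 + 480 + 25 + 165 + 60 = 1605.
(Supply check: P1 ships 25; P2 ships 80; P3 ships 70.)

1605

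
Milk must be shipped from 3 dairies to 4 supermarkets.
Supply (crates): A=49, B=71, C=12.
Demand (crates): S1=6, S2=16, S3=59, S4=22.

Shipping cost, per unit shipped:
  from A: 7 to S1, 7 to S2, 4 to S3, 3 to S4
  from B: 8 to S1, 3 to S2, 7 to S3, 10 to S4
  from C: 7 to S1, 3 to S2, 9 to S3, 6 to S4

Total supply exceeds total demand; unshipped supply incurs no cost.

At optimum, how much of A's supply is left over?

0

An optimal plan:
  A to S3: 33 × 4 = 132
  A to S4: 16 × 3 = 48
  B to S2: 16 × 3 = 48
  B to S3: 26 × 7 = 182
  C to S1: 6 × 7 = 42
  C to S4: 6 × 6 = 36
Total cost = 488.
A ships 49 of its 49, leaving 0.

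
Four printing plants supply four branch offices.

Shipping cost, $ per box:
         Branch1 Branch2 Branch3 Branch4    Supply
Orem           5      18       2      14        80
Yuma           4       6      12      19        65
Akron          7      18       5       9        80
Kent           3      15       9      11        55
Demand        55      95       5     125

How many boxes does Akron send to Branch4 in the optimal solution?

Optimal shipments:
  Orem->Branch1: 55 × $5 = $275
  Orem->Branch2: 20 × $18 = $360
  Orem->Branch3: 5 × $2 = $10
  Yuma->Branch2: 65 × $6 = $390
  Akron->Branch4: 80 × $9 = $720
  Kent->Branch2: 10 × $15 = $150
  Kent->Branch4: 45 × $11 = $495
Total cost = $2400.
So Akron→Branch4 carries 80 boxes.

80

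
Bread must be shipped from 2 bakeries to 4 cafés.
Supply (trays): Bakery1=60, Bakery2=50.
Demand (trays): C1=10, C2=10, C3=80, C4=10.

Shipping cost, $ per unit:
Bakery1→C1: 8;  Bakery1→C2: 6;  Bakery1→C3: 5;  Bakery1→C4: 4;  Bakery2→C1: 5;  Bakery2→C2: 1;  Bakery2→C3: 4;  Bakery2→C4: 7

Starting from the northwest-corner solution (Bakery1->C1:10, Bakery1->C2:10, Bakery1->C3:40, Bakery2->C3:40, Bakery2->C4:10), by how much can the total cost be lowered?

Current plan cost = 10·8 + 10·6 + 40·5 + 40·4 + 10·7 = $570.
Optimal plan:
  Bakery1->C3: 50 trays
  Bakery1->C4: 10 trays
  Bakery2->C1: 10 trays
  Bakery2->C2: 10 trays
  Bakery2->C3: 30 trays
Optimal cost = $470.
Saving = 570 − 470 = $100.

100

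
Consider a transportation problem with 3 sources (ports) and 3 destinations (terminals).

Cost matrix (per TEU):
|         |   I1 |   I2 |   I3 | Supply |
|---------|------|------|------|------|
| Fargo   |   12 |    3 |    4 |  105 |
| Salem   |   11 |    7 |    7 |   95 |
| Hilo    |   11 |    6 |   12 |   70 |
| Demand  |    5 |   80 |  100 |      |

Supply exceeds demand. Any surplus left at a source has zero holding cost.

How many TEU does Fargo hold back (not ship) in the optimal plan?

0

An optimal plan:
  Fargo→I2: 80 × 3 = 240
  Fargo→I3: 25 × 4 = 100
  Salem→I1: 5 × 11 = 55
  Salem→I3: 75 × 7 = 525
Total cost = 920.
Fargo ships 105 of its 105, leaving 0.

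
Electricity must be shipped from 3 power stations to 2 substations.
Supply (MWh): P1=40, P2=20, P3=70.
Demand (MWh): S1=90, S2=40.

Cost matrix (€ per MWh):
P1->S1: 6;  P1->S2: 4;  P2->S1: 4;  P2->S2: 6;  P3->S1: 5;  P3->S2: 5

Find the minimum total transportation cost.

590

An optimal shipping plan:
  P1→S2: 40 × €4 = €160
  P2→S1: 20 × €4 = €80
  P3→S1: 70 × €5 = €350
Total = 160 + 80 + 350 = €590.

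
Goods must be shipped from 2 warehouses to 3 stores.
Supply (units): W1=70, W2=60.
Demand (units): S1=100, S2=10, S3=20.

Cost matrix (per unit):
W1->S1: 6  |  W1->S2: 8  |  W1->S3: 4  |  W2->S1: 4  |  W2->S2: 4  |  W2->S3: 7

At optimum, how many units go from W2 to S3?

0

Solving gives:
  W1 to S1: 50 × 6 = 300
  W1 to S3: 20 × 4 = 80
  W2 to S1: 50 × 4 = 200
  W2 to S2: 10 × 4 = 40
Total cost = 620.
The route W2→S3 is not used.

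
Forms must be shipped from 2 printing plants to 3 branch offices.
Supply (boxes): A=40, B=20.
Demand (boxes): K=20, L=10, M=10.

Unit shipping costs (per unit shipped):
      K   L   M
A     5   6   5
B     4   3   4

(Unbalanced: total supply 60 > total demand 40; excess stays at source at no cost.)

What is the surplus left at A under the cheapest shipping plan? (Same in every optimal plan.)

An optimal plan:
  A–K: 20 × 5 = 100
  B–L: 10 × 3 = 30
  B–M: 10 × 4 = 40
Total cost = 170.
A ships 20 of its 40, leaving 20.

20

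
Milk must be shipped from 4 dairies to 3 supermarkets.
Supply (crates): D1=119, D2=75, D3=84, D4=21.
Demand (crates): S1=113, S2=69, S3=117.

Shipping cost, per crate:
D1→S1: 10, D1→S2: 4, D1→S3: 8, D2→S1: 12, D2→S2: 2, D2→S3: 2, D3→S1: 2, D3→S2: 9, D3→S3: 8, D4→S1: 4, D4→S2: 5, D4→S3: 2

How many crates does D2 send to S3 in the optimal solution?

The minimum-cost plan:
  D1–S1: 8 crates
  D1–S2: 69 crates
  D1–S3: 42 crates
  D2–S3: 75 crates
  D3–S1: 84 crates
  D4–S1: 21 crates
Total cost = 1094.
So D2→S3 carries 75 crates.

75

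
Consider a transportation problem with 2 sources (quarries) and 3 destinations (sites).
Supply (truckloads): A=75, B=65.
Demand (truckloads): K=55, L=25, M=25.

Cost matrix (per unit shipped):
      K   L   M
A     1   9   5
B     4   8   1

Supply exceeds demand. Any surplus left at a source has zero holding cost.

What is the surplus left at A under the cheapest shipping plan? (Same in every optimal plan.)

20

Minimum-cost shipments:
  A–K: 55 × 1 = 55
  B–L: 25 × 8 = 200
  B–M: 25 × 1 = 25
Total cost = 280.
A ships 55 of its 75, leaving 20.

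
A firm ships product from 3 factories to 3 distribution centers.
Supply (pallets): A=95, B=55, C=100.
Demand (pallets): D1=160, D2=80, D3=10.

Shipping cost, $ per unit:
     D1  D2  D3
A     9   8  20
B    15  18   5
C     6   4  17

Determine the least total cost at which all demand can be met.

One minimum-cost allocation:
  A–D1: 95 × $9 = $855
  B–D1: 45 × $15 = $675
  B–D3: 10 × $5 = $50
  C–D1: 20 × $6 = $120
  C–D2: 80 × $4 = $320
Total = 855 + 675 + 50 + 120 + 320 = $2020.
(Supply check: A ships 95; B ships 55; C ships 100.)

2020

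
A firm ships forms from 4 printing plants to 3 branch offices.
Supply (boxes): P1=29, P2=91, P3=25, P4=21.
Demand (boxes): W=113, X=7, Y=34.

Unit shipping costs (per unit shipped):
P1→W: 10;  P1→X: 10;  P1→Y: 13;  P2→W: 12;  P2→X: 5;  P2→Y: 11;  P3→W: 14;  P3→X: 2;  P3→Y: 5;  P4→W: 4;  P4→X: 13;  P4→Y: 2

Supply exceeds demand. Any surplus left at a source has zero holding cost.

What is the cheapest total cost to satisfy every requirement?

A cheapest plan:
  P1->W: 29 × 10 = 290
  P2->W: 72 × 12 = 864
  P2->X: 7 × 5 = 35
  P3->Y: 25 × 5 = 125
  P4->W: 12 × 4 = 48
  P4->Y: 9 × 2 = 18
Total = 290 + 864 + 35 + 125 + 48 + 18 = 1380.

1380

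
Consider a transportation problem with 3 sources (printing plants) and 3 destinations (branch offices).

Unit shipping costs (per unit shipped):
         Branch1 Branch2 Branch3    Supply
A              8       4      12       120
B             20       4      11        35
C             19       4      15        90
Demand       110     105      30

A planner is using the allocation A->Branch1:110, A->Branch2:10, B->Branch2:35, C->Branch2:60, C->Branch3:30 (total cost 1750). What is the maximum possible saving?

Current plan cost = 110·8 + 10·4 + 35·4 + 60·4 + 30·15 = 1750.
Optimal plan:
  A→Branch1: 110 × 8 = 880
  A→Branch2: 10 × 4 = 40
  B→Branch2: 5 × 4 = 20
  B→Branch3: 30 × 11 = 330
  C→Branch2: 90 × 4 = 360
Optimal cost = 1630.
Saving = 1750 − 1630 = 120.

120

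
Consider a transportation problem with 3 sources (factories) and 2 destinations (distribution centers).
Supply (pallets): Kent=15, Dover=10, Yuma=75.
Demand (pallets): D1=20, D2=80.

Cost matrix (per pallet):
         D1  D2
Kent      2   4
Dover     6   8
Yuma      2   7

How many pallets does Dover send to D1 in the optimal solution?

The minimum-cost plan:
  Kent→D2: 15 pallets
  Dover→D2: 10 pallets
  Yuma→D1: 20 pallets
  Yuma→D2: 55 pallets
Total cost = 565.
The route Dover→D1 is not used.

0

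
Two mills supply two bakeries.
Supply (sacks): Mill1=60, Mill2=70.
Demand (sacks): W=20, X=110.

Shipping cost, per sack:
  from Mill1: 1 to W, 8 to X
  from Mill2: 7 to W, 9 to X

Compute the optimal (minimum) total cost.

970

Optimal allocation:
  Mill1->W: 20 × 1 = 20
  Mill1->X: 40 × 8 = 320
  Mill2->X: 70 × 9 = 630
Total = 20 + 320 + 630 = 970.
(Supply check: Mill1 ships 60; Mill2 ships 70.)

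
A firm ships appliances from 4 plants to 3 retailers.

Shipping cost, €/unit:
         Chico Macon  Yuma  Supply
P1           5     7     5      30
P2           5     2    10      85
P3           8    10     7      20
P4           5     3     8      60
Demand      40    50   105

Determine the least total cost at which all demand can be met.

A cheapest plan:
  P1->Yuma: 30 × €5 = €150
  P2->Chico: 35 × €5 = €175
  P2->Macon: 50 × €2 = €100
  P3->Yuma: 20 × €7 = €140
  P4->Chico: 5 × €5 = €25
  P4->Yuma: 55 × €8 = €440
Total = 150 + 175 + 100 + 140 + 25 + 440 = €1030.
(Supply check: P1 ships 30; P2 ships 85; P3 ships 20; P4 ships 60.)

1030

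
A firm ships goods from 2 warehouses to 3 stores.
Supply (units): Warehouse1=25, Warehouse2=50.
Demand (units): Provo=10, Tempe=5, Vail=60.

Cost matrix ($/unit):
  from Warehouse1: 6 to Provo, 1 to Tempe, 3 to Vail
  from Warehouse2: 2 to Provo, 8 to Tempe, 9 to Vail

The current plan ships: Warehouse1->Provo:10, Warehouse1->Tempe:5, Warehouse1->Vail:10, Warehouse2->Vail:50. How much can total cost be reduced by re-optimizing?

100

Current plan cost = 10·6 + 5·1 + 10·3 + 50·9 = $545.
Optimal plan:
  Warehouse1->Tempe: 5 × $1 = $5
  Warehouse1->Vail: 20 × $3 = $60
  Warehouse2->Provo: 10 × $2 = $20
  Warehouse2->Vail: 40 × $9 = $360
Optimal cost = $445.
Saving = 545 − 445 = $100.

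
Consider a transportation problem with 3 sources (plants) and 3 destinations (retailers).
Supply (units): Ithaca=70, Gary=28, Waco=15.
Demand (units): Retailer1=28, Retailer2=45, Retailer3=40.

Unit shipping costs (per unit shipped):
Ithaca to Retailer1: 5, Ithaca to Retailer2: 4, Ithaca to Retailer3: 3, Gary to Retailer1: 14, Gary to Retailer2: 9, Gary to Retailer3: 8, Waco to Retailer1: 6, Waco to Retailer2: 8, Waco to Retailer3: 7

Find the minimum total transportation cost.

595

Optimal allocation:
  Ithaca to Retailer1: 13 × 5 = 65
  Ithaca to Retailer2: 17 × 4 = 68
  Ithaca to Retailer3: 40 × 3 = 120
  Gary to Retailer2: 28 × 9 = 252
  Waco to Retailer1: 15 × 6 = 90
Total = 65 + 68 + 120 + 252 + 90 = 595.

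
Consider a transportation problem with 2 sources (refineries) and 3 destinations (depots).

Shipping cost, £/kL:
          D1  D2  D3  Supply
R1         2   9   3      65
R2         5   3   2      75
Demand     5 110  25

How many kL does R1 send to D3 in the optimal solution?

Optimal shipments:
  R1->D1: 5 kL
  R1->D2: 35 kL
  R1->D3: 25 kL
  R2->D2: 75 kL
Total cost = £625.
So R1→D3 carries 25 kL.

25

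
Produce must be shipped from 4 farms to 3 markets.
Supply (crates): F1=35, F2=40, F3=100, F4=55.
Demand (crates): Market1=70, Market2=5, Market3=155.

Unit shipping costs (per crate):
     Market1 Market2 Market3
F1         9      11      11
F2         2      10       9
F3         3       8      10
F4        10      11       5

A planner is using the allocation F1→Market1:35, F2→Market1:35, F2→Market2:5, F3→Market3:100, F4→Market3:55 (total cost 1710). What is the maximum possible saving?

190

Current plan cost = 35·9 + 35·2 + 5·10 + 100·10 + 55·5 = 1710.
Optimal plan:
  F1->Market3: 35 crates
  F2->Market3: 40 crates
  F3->Market1: 70 crates
  F3->Market2: 5 crates
  F3->Market3: 25 crates
  F4->Market3: 55 crates
Optimal cost = 1520.
Saving = 1710 − 1520 = 190.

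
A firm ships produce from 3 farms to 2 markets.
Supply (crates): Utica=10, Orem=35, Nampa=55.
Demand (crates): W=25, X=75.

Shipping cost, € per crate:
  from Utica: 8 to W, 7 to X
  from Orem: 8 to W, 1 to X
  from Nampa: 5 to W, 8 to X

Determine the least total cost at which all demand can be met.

An optimal shipping plan:
  Utica->X: 10 × €7 = €70
  Orem->X: 35 × €1 = €35
  Nampa->W: 25 × €5 = €125
  Nampa->X: 30 × €8 = €240
Total = 70 + 35 + 125 + 240 = €470.
(Supply check: Utica ships 10; Orem ships 35; Nampa ships 55.)

470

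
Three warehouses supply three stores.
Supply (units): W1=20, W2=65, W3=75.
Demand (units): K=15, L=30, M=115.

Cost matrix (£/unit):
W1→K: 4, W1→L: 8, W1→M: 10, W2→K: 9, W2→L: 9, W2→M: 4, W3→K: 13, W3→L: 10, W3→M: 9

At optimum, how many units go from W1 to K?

The minimum-cost plan:
  W1->K: 15 × £4 = £60
  W1->L: 5 × £8 = £40
  W2->M: 65 × £4 = £260
  W3->L: 25 × £10 = £250
  W3->M: 50 × £9 = £450
Total cost = £1060.
So W1→K carries 15 units.

15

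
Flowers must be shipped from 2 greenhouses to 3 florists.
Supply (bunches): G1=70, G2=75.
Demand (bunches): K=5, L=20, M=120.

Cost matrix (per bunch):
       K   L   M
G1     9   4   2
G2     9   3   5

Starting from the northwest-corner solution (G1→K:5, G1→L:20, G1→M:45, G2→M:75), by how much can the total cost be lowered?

95

Current plan cost = 5·9 + 20·4 + 45·2 + 75·5 = 590.
Optimal plan:
  G1–M: 70 × 2 = 140
  G2–K: 5 × 9 = 45
  G2–L: 20 × 3 = 60
  G2–M: 50 × 5 = 250
Optimal cost = 495.
Saving = 590 − 495 = 95.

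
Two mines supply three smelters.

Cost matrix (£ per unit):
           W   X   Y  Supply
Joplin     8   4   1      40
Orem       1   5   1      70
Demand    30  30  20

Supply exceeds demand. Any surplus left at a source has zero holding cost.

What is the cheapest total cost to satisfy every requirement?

A cheapest plan:
  Joplin->X: 30 × £4 = £120
  Joplin->Y: 10 × £1 = £10
  Orem->W: 30 × £1 = £30
  Orem->Y: 10 × £1 = £10
Total = 120 + 10 + 30 + 10 = £170.

170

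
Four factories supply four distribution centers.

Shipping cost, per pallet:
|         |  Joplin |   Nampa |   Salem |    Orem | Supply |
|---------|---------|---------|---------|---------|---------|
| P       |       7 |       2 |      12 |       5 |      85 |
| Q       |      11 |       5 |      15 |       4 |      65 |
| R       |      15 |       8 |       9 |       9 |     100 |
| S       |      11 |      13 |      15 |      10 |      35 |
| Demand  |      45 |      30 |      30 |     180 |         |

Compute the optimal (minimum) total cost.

1900

Optimal allocation:
  P to Joplin: 10 × 7 = 70
  P to Nampa: 30 × 2 = 60
  P to Orem: 45 × 5 = 225
  Q to Orem: 65 × 4 = 260
  R to Salem: 30 × 9 = 270
  R to Orem: 70 × 9 = 630
  S to Joplin: 35 × 11 = 385
Total = 70 + 60 + 225 + 260 + 270 + 630 + 385 = 1900.
(Supply check: P ships 85; Q ships 65; R ships 100; S ships 35.)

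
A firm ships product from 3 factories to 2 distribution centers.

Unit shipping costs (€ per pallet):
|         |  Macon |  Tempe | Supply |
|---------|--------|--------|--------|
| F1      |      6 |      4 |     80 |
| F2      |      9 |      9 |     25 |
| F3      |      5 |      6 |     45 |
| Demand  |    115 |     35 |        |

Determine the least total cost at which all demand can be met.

860

One minimum-cost allocation:
  F1→Macon: 45 × €6 = €270
  F1→Tempe: 35 × €4 = €140
  F2→Macon: 25 × €9 = €225
  F3→Macon: 45 × €5 = €225
Total = 270 + 140 + 225 + 225 = €860.
(Supply check: F1 ships 80; F2 ships 25; F3 ships 45.)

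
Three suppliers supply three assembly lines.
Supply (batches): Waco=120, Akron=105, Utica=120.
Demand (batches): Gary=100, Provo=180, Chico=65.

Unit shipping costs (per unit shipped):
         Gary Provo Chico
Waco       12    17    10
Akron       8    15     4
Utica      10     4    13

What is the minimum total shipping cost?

2800

A cheapest plan:
  Waco to Gary: 60 × 12 = 720
  Waco to Provo: 60 × 17 = 1020
  Akron to Gary: 40 × 8 = 320
  Akron to Chico: 65 × 4 = 260
  Utica to Provo: 120 × 4 = 480
Total = 720 + 1020 + 320 + 260 + 480 = 2800.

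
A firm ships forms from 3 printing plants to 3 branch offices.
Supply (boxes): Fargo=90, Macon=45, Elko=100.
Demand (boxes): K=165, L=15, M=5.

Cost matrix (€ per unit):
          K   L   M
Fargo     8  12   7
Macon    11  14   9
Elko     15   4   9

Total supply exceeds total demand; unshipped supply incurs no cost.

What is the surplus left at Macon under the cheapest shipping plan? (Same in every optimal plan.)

An optimal plan:
  Fargo–K: 90 boxes
  Macon–K: 45 boxes
  Elko–K: 30 boxes
  Elko–L: 15 boxes
  Elko–M: 5 boxes
Total cost = €1770.
Macon ships 45 of its 45, leaving 0.

0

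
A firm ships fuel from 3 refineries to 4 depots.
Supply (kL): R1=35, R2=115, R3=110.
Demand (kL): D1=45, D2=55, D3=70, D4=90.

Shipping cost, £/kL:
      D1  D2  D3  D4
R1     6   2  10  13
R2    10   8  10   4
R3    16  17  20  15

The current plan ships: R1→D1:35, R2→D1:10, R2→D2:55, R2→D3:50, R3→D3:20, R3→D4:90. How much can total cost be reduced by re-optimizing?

Current plan cost = 35·6 + 10·10 + 55·8 + 50·10 + 20·20 + 90·15 = £3000.
Optimal plan:
  R1→D2: 35 kL
  R2→D3: 25 kL
  R2→D4: 90 kL
  R3→D1: 45 kL
  R3→D2: 20 kL
  R3→D3: 45 kL
Optimal cost = £2640.
Saving = 3000 − 2640 = £360.

360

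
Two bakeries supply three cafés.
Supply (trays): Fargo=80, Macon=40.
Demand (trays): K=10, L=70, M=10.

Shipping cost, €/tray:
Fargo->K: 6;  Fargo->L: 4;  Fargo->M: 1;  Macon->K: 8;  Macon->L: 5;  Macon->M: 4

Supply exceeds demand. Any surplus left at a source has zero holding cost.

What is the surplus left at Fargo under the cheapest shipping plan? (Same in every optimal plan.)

Minimum-cost shipments:
  Fargo->K: 10 × €6 = €60
  Fargo->L: 60 × €4 = €240
  Fargo->M: 10 × €1 = €10
  Macon->L: 10 × €5 = €50
Total cost = €360.
Fargo ships 80 of its 80, leaving 0.

0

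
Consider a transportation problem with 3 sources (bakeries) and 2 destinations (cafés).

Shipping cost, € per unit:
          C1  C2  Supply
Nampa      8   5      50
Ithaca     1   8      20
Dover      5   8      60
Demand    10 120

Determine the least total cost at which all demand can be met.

820

One minimum-cost allocation:
  Nampa–C2: 50 × €5 = €250
  Ithaca–C1: 10 × €1 = €10
  Ithaca–C2: 10 × €8 = €80
  Dover–C2: 60 × €8 = €480
Total = 250 + 10 + 80 + 480 = €820.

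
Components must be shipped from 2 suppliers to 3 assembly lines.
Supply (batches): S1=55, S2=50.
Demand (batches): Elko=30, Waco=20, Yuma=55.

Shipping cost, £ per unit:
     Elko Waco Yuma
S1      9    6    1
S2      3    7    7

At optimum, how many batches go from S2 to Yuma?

0

Optimal shipments:
  S1–Yuma: 55 × £1 = £55
  S2–Elko: 30 × £3 = £90
  S2–Waco: 20 × £7 = £140
Total cost = £285.
The route S2→Yuma is not used.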